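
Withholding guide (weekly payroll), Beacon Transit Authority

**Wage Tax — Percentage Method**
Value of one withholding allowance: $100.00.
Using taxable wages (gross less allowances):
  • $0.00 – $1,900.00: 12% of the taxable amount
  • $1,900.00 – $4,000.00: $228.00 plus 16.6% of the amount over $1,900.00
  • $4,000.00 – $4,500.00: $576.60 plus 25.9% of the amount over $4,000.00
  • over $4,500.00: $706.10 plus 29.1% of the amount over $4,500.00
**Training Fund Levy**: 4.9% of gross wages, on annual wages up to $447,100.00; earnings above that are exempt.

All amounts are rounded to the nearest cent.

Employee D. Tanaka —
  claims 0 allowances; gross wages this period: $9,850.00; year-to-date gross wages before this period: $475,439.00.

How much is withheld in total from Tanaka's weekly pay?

$2,262.95

Wage Tax: taxable = $9,850.00
  $706.10 + 29.1% × ($9,850.00 − $4,500.00) = $706.10 + 29.1% × $5,350.00 = $2,262.95
Training Fund Levy: YTD $475,439.00 ≥ cap $447,100.00 → $0.00
Total: $2,262.95 + $0.00 = $2,262.95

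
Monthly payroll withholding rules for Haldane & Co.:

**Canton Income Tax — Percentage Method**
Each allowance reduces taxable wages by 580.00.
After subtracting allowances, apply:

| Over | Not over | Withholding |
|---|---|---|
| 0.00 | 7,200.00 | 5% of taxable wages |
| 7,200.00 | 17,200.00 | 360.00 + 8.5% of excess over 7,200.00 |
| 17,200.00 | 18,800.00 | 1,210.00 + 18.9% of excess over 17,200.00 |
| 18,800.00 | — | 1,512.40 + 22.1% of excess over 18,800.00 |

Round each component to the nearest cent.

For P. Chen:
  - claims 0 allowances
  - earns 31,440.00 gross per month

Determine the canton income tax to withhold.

4,305.84

Canton Income Tax: taxable = 31,440.00
  1,512.40 + 22.1% × (31,440.00 − 18,800.00) = 1,512.40 + 22.1% × 12,640.00 = 4,305.84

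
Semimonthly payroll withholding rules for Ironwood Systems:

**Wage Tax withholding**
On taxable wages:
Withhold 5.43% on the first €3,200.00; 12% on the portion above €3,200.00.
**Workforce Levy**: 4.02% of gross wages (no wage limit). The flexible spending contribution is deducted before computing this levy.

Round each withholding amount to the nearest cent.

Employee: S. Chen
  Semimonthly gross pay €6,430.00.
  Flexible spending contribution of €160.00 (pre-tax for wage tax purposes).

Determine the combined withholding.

€794.21

Wage Tax: taxable = €6,430.00 − €160.00 = €6,270.00
  €173.76 + 12% × (€6,270.00 − €3,200.00) = €173.76 + 12% × €3,070.00 = €542.16
Workforce Levy: 4.02% × €6,270.00 = €252.05
Total: €542.16 + €252.05 = €794.21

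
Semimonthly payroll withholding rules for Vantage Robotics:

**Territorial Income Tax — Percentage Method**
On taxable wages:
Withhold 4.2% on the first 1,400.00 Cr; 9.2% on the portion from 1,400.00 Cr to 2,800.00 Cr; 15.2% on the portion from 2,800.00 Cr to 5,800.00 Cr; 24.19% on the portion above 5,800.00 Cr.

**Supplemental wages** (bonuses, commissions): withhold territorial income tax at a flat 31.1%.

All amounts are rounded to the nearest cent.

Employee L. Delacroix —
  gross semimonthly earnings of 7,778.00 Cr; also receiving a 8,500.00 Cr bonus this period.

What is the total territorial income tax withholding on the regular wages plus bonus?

3,765.58 Cr

Territorial Income Tax: taxable = 7,778.00 Cr
  643.60 Cr + 24.19% × (7,778.00 Cr − 5,800.00 Cr) = 643.60 Cr + 24.19% × 1,978.00 Cr = 1,122.08 Cr
Supplemental (31.1% flat on bonus): 31.1% × 8,500.00 Cr = 2,643.50 Cr
Total territorial income tax: 1,122.08 Cr + 2,643.50 Cr = 3,765.58 Cr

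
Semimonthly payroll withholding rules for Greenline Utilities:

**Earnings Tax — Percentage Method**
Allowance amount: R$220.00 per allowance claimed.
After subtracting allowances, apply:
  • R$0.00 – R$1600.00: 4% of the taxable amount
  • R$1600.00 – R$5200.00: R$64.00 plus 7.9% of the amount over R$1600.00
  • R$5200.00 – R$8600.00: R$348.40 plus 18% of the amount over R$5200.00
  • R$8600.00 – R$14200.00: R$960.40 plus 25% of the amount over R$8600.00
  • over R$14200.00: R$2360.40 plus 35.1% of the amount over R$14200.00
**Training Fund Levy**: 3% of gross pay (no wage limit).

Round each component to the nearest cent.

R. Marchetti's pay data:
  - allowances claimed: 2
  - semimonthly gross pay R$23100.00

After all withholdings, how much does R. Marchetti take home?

Earnings Tax: taxable = R$23100.00 − 2×R$220.00 = R$22660.00
  R$2360.40 + 35.1% × (R$22660.00 − R$14200.00) = R$2360.40 + 35.1% × R$8460.00 = R$5329.86
Training Fund Levy: 3% × R$23100.00 = R$693.00
Total withheld: R$5329.86 + R$693.00 = R$6022.86
Net pay: R$23100.00 − R$6022.86 = R$17077.14

R$17077.14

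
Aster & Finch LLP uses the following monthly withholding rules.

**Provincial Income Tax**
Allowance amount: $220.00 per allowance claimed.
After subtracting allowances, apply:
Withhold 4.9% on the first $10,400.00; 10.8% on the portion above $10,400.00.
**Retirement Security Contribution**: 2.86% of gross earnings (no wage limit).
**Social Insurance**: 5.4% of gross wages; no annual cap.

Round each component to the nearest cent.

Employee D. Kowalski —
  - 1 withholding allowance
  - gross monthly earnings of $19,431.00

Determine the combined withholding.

Provincial Income Tax: taxable = $19,431.00 − 1×$220.00 = $19,211.00
  $509.60 + 10.8% × ($19,211.00 − $10,400.00) = $509.60 + 10.8% × $8,811.00 = $1,461.19
Retirement Security Contribution: 2.86% × $19,431.00 = $555.73
Social Insurance: 5.4% × $19,431.00 = $1,049.27
Total: $1,461.19 + $555.73 + $1,049.27 = $3,066.19

$3,066.19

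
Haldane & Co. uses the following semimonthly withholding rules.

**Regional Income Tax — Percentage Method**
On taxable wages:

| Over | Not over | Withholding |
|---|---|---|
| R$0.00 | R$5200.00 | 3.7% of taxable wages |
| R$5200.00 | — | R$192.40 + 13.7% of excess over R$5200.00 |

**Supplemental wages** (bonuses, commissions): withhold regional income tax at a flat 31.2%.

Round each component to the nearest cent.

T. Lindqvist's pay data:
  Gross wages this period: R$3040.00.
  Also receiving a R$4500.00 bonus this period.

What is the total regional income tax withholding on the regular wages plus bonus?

R$1516.48

Regional Income Tax: taxable = R$3040.00
  3.7% × R$3040.00 = R$112.48
Supplemental (31.2% flat on bonus): 31.2% × R$4500.00 = R$1404.00
Total regional income tax: R$112.48 + R$1404.00 = R$1516.48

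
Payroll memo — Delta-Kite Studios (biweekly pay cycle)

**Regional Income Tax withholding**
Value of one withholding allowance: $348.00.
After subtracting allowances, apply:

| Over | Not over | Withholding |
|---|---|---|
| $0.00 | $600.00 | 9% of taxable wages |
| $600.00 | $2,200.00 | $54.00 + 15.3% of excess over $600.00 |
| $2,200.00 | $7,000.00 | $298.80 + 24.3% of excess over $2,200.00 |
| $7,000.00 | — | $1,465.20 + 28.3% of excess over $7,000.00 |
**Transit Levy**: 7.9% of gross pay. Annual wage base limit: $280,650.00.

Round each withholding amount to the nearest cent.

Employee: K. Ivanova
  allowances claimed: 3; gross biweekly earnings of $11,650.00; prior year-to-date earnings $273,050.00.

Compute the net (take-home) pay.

Regional Income Tax: taxable = $11,650.00 − 3×$348.00 = $10,606.00
  $1,465.20 + 28.3% × ($10,606.00 − $7,000.00) = $1,465.20 + 28.3% × $3,606.00 = $2,485.70
Transit Levy: cap $280,650.00 − YTD $273,050.00 = $7,600.00 subject; 7.9% × $7,600.00 = $600.40
Total withheld: $2,485.70 + $600.40 = $3,086.10
Net pay: $11,650.00 − $3,086.10 = $8,563.90

$8,563.90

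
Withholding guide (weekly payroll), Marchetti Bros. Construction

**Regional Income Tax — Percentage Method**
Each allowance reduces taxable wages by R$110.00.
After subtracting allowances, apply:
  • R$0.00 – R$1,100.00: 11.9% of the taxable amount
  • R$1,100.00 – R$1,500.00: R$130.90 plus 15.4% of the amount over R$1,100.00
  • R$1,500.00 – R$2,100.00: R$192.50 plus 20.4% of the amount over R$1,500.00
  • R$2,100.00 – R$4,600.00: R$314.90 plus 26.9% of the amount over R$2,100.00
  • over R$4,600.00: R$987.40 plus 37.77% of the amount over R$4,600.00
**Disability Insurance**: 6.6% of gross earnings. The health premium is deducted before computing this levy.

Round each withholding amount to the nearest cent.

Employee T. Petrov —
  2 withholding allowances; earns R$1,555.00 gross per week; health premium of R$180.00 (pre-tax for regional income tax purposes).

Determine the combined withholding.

Regional Income Tax: taxable = R$1,555.00 − R$180.00 − 2×R$110.00 = R$1,155.00
  R$130.90 + 15.4% × (R$1,155.00 − R$1,100.00) = R$130.90 + 15.4% × R$55.00 = R$139.37
Disability Insurance: 6.6% × R$1,375.00 = R$90.75
Total: R$139.37 + R$90.75 = R$230.12

R$230.12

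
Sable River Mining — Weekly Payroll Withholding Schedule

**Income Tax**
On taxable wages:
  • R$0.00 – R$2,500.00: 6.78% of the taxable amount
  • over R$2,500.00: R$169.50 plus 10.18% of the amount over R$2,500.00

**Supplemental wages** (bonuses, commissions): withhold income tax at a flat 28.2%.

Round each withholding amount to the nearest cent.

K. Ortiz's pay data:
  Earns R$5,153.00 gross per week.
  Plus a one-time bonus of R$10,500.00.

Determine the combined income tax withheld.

R$3,400.58

Income Tax: taxable = R$5,153.00
  R$169.50 + 10.18% × (R$5,153.00 − R$2,500.00) = R$169.50 + 10.18% × R$2,653.00 = R$439.58
Supplemental (28.2% flat on bonus): 28.2% × R$10,500.00 = R$2,961.00
Total income tax: R$439.58 + R$2,961.00 = R$3,400.58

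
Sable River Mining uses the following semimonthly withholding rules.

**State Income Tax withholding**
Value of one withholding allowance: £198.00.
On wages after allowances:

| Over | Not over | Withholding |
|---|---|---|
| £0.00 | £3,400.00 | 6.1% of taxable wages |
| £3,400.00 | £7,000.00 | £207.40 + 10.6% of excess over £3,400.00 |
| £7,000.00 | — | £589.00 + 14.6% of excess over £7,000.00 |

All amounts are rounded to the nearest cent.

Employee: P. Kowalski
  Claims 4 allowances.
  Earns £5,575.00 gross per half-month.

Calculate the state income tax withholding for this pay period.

State Income Tax: taxable = £5,575.00 − 4×£198.00 = £4,783.00
  £207.40 + 10.6% × (£4,783.00 − £3,400.00) = £207.40 + 10.6% × £1,383.00 = £354.00

£354.00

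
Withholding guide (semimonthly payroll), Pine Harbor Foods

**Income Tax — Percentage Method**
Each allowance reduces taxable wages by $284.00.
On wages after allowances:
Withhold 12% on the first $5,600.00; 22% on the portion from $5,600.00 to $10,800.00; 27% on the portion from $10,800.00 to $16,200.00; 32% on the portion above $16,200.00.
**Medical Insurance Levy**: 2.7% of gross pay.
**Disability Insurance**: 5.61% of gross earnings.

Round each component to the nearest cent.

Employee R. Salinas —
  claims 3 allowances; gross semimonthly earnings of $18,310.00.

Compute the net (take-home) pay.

Income Tax: taxable = $18,310.00 − 3×$284.00 = $17,458.00
  $3,274.00 + 32% × ($17,458.00 − $16,200.00) = $3,274.00 + 32% × $1,258.00 = $3,676.56
Medical Insurance Levy: 2.7% × $18,310.00 = $494.37
Disability Insurance: 5.61% × $18,310.00 = $1,027.19
Total withheld: $3,676.56 + $494.37 + $1,027.19 = $5,198.12
Net pay: $18,310.00 − $5,198.12 = $13,111.88

$13,111.88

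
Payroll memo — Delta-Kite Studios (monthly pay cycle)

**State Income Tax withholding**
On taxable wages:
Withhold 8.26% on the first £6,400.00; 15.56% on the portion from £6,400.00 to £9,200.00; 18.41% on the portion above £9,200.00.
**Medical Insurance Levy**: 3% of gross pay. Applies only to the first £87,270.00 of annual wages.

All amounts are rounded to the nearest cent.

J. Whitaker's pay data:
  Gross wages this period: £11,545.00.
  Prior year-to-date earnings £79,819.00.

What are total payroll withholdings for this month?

State Income Tax: taxable = £11,545.00
  £964.32 + 18.41% × (£11,545.00 − £9,200.00) = £964.32 + 18.41% × £2,345.00 = £1,396.03
Medical Insurance Levy: cap £87,270.00 − YTD £79,819.00 = £7,451.00 subject; 3% × £7,451.00 = £223.53
Total: £1,396.03 + £223.53 = £1,619.56

£1,619.56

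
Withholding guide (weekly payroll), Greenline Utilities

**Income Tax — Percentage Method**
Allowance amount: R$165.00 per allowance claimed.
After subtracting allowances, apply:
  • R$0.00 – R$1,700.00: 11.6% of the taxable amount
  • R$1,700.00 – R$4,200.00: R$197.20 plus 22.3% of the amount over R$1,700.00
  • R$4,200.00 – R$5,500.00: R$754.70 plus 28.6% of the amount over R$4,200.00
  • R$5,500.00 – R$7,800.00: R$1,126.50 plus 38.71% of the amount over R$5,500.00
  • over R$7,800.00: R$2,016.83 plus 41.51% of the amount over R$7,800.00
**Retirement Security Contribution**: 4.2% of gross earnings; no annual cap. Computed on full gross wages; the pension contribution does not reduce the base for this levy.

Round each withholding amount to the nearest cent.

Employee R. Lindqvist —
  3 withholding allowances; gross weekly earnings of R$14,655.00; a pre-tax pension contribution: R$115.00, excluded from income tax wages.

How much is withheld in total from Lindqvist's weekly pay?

Income Tax: taxable = R$14,655.00 − R$115.00 − 3×R$165.00 = R$14,045.00
  R$2,016.83 + 41.51% × (R$14,045.00 − R$7,800.00) = R$2,016.83 + 41.51% × R$6,245.00 = R$4,609.13
Retirement Security Contribution: 4.2% × R$14,655.00 = R$615.51
Total: R$4,609.13 + R$615.51 = R$5,224.64

R$5,224.64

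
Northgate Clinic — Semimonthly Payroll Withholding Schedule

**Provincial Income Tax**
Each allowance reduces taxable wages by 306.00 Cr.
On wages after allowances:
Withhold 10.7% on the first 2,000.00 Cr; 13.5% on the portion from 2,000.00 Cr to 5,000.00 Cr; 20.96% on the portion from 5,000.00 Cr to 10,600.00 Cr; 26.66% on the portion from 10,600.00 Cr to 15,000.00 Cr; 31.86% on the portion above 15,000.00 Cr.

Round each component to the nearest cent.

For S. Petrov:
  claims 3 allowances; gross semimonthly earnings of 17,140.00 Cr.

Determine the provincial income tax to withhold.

3,355.13 Cr

Provincial Income Tax: taxable = 17,140.00 Cr − 3×306.00 Cr = 16,222.00 Cr
  2,965.80 Cr + 31.86% × (16,222.00 Cr − 15,000.00 Cr) = 2,965.80 Cr + 31.86% × 1,222.00 Cr = 3,355.13 Cr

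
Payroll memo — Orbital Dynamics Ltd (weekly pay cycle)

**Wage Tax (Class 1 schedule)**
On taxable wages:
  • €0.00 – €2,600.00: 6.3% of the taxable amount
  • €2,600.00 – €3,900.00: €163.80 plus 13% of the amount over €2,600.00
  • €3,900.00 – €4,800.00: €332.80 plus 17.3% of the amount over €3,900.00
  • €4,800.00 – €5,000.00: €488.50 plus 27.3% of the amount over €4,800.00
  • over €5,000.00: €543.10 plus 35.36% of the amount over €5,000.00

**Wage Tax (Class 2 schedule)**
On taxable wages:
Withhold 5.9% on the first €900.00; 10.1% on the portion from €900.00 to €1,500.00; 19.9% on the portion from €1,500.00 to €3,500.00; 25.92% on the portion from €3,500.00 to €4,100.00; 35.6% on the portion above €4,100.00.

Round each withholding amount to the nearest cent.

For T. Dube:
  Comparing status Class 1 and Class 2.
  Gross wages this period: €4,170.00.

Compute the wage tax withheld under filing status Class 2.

€692.14

Wage Tax (Class 2): taxable = €4,170.00
  €667.22 + 35.6% × (€4,170.00 − €4,100.00) = €667.22 + 35.6% × €70.00 = €692.14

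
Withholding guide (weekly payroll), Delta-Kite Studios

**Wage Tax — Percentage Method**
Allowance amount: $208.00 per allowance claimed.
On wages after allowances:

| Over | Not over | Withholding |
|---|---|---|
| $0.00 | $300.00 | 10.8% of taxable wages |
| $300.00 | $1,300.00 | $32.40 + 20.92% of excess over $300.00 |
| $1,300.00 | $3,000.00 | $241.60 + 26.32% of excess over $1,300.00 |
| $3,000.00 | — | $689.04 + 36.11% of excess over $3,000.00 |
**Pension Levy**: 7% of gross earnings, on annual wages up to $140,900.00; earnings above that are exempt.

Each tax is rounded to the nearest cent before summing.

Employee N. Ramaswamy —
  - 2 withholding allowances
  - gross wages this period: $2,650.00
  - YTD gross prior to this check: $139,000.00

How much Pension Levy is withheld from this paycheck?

$133.00

Pension Levy: cap $140,900.00 − YTD $139,000.00 = $1,900.00 subject; 7% × $1,900.00 = $133.00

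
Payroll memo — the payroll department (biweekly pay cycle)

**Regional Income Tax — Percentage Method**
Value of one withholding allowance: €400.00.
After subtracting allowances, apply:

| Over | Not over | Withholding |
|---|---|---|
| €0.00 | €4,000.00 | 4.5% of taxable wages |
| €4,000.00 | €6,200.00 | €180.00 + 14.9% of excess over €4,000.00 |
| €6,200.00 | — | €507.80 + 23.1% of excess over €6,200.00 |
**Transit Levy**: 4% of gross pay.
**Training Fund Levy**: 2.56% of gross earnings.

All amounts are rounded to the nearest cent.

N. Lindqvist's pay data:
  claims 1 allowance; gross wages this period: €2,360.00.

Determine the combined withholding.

Regional Income Tax: taxable = €2,360.00 − 1×€400.00 = €1,960.00
  4.5% × €1,960.00 = €88.20
Transit Levy: 4% × €2,360.00 = €94.40
Training Fund Levy: 2.56% × €2,360.00 = €60.42
Total: €88.20 + €94.40 + €60.42 = €243.02

€243.02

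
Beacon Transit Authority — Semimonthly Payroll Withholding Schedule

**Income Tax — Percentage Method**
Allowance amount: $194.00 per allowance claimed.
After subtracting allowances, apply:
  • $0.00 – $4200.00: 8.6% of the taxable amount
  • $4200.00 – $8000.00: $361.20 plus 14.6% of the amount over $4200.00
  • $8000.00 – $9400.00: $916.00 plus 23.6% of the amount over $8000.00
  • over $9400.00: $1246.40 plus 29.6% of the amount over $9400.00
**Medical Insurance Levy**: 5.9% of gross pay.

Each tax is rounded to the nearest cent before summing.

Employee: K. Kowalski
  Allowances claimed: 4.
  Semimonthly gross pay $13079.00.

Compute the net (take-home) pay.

$10201.65

Income Tax: taxable = $13079.00 − 4×$194.00 = $12303.00
  $1246.40 + 29.6% × ($12303.00 − $9400.00) = $1246.40 + 29.6% × $2903.00 = $2105.69
Medical Insurance Levy: 5.9% × $13079.00 = $771.66
Total withheld: $2105.69 + $771.66 = $2877.35
Net pay: $13079.00 − $2877.35 = $10201.65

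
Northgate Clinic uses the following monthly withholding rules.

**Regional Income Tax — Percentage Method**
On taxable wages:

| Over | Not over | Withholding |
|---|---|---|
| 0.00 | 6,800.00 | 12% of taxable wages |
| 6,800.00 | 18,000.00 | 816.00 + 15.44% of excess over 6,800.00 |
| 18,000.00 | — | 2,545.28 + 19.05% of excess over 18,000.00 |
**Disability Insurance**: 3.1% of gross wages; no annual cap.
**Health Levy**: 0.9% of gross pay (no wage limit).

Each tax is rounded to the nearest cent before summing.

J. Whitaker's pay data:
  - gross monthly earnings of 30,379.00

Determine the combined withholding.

6,118.64

Regional Income Tax: taxable = 30,379.00
  2,545.28 + 19.05% × (30,379.00 − 18,000.00) = 2,545.28 + 19.05% × 12,379.00 = 4,903.48
Disability Insurance: 3.1% × 30,379.00 = 941.75
Health Levy: 0.9% × 30,379.00 = 273.41
Total: 4,903.48 + 941.75 + 273.41 = 6,118.64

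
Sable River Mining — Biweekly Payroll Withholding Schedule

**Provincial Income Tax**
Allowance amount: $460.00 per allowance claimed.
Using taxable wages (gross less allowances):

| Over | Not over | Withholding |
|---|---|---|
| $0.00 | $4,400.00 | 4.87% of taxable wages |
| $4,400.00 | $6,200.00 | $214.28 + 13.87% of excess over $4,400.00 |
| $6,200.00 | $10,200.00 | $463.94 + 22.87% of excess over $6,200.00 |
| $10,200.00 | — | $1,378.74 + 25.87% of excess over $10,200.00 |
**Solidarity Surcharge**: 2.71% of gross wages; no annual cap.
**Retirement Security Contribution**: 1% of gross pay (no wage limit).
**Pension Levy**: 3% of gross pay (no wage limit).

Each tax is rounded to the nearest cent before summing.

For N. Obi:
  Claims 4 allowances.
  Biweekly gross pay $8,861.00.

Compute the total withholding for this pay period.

$1,246.27

Provincial Income Tax: taxable = $8,861.00 − 4×$460.00 = $7,021.00
  $463.94 + 22.87% × ($7,021.00 − $6,200.00) = $463.94 + 22.87% × $821.00 = $651.70
Solidarity Surcharge: 2.71% × $8,861.00 = $240.13
Retirement Security Contribution: 1% × $8,861.00 = $88.61
Pension Levy: 3% × $8,861.00 = $265.83
Total: $651.70 + $240.13 + $88.61 + $265.83 = $1,246.27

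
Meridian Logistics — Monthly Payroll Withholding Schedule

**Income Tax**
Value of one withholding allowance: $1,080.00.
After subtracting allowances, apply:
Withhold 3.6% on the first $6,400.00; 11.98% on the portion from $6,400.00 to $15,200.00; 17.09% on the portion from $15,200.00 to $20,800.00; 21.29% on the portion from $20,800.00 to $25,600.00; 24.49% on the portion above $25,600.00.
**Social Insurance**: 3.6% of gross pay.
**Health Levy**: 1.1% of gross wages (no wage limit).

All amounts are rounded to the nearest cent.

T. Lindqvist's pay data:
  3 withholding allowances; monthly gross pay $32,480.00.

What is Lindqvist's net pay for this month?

$26,798.40

Income Tax: taxable = $32,480.00 − 3×$1,080.00 = $29,240.00
  $3,263.60 + 24.49% × ($29,240.00 − $25,600.00) = $3,263.60 + 24.49% × $3,640.00 = $4,155.04
Social Insurance: 3.6% × $32,480.00 = $1,169.28
Health Levy: 1.1% × $32,480.00 = $357.28
Total withheld: $4,155.04 + $1,169.28 + $357.28 = $5,681.60
Net pay: $32,480.00 − $5,681.60 = $26,798.40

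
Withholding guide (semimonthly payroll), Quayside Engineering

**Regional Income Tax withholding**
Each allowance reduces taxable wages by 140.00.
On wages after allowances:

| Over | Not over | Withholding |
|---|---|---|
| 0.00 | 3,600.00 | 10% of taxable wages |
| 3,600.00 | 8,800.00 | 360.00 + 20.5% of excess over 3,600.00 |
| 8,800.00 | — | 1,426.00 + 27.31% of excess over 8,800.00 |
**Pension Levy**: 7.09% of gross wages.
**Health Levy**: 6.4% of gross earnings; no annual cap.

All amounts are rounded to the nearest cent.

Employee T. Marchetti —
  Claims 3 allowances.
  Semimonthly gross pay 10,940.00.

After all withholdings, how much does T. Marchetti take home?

7,568.46

Regional Income Tax: taxable = 10,940.00 − 3×140.00 = 10,520.00
  1,426.00 + 27.31% × (10,520.00 − 8,800.00) = 1,426.00 + 27.31% × 1,720.00 = 1,895.73
Pension Levy: 7.09% × 10,940.00 = 775.65
Health Levy: 6.4% × 10,940.00 = 700.16
Total withheld: 1,895.73 + 775.65 + 700.16 = 3,371.54
Net pay: 10,940.00 − 3,371.54 = 7,568.46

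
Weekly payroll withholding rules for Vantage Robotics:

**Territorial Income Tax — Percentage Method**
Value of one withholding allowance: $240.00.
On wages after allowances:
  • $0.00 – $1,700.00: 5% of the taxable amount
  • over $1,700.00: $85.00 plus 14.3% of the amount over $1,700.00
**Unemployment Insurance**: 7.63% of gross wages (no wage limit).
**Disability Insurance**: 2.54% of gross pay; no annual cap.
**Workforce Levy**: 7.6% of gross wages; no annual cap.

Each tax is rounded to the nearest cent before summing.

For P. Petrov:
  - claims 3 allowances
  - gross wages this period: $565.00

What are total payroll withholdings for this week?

$100.40

Territorial Income Tax: taxable = $565.00 − 3×$240.00 = $-155.00
  Taxable ≤ 0 → $0.00
Unemployment Insurance: 7.63% × $565.00 = $43.11
Disability Insurance: 2.54% × $565.00 = $14.35
Workforce Levy: 7.6% × $565.00 = $42.94
Total: $0.00 + $43.11 + $14.35 + $42.94 = $100.40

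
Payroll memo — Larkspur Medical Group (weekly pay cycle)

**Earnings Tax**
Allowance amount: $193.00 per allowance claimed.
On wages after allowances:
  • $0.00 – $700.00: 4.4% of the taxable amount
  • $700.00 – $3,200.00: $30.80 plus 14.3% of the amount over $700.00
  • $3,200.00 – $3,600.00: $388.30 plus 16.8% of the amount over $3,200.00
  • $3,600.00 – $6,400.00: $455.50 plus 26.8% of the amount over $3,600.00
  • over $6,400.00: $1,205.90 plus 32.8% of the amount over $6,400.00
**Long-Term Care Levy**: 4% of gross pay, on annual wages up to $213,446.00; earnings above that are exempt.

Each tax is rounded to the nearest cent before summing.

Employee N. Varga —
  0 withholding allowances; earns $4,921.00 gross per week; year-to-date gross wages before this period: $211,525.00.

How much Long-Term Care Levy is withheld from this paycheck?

$76.84

Long-Term Care Levy: cap $213,446.00 − YTD $211,525.00 = $1,921.00 subject; 4% × $1,921.00 = $76.84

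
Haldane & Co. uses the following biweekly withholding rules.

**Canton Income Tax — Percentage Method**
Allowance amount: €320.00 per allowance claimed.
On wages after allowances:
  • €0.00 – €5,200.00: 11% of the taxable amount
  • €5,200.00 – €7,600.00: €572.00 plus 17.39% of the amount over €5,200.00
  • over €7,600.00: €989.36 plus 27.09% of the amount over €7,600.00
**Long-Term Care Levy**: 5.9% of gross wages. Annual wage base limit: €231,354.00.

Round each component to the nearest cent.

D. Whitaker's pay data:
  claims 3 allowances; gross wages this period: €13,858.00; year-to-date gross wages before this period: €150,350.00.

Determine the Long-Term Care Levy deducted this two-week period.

€817.62

Long-Term Care Levy: 5.9% × €13,858.00 = €817.62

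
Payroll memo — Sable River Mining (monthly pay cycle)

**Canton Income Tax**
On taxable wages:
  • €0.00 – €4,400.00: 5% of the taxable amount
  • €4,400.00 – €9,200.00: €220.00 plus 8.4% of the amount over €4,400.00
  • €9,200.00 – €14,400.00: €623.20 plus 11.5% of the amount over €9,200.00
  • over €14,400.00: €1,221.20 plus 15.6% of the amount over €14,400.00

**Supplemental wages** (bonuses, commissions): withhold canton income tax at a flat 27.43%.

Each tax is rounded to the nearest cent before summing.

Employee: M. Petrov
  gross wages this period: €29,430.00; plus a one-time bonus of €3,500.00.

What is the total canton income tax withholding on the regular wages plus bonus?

€4,525.93

Canton Income Tax: taxable = €29,430.00
  €1,221.20 + 15.6% × (€29,430.00 − €14,400.00) = €1,221.20 + 15.6% × €15,030.00 = €3,565.88
Supplemental (27.43% flat on bonus): 27.43% × €3,500.00 = €960.05
Total canton income tax: €3,565.88 + €960.05 = €4,525.93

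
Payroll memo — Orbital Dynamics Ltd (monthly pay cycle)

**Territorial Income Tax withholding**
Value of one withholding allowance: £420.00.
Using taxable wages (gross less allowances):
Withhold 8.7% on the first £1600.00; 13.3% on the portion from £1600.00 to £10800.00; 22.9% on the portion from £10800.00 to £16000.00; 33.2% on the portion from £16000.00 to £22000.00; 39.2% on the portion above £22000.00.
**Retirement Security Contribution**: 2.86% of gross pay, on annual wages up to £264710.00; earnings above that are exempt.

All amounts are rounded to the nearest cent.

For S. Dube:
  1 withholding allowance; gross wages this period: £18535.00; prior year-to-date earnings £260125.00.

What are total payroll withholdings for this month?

£3386.91

Territorial Income Tax: taxable = £18535.00 − 1×£420.00 = £18115.00
  £2553.60 + 33.2% × (£18115.00 − £16000.00) = £2553.60 + 33.2% × £2115.00 = £3255.78
Retirement Security Contribution: cap £264710.00 − YTD £260125.00 = £4585.00 subject; 2.86% × £4585.00 = £131.13
Total: £3255.78 + £131.13 = £3386.91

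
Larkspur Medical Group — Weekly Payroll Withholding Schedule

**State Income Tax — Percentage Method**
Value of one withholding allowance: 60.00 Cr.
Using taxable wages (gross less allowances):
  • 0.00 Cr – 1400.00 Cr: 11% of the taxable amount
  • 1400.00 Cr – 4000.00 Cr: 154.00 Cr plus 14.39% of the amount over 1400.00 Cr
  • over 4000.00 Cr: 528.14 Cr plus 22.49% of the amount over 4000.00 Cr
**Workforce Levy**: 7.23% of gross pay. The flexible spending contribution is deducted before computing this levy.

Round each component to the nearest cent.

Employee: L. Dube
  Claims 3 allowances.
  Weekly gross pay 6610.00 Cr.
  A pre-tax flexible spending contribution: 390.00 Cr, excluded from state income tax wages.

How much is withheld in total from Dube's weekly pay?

1436.65 Cr

State Income Tax: taxable = 6610.00 Cr − 390.00 Cr − 3×60.00 Cr = 6040.00 Cr
  528.14 Cr + 22.49% × (6040.00 Cr − 4000.00 Cr) = 528.14 Cr + 22.49% × 2040.00 Cr = 986.94 Cr
Workforce Levy: 7.23% × 6220.00 Cr = 449.71 Cr
Total: 986.94 Cr + 449.71 Cr = 1436.65 Cr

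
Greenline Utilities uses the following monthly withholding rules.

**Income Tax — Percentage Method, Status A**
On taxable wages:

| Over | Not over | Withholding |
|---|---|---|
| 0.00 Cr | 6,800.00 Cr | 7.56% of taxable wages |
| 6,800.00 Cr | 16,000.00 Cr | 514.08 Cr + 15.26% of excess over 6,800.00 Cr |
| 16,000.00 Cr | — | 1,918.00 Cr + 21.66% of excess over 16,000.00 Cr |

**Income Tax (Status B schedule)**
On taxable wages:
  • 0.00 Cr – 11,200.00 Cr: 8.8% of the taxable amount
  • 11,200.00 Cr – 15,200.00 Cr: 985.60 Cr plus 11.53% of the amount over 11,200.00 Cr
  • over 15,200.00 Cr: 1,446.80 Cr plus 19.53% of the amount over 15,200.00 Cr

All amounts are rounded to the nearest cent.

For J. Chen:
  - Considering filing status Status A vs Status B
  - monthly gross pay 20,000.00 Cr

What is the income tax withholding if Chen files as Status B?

2,384.24 Cr

Income Tax (Status B): taxable = 20,000.00 Cr
  1,446.80 Cr + 19.53% × (20,000.00 Cr − 15,200.00 Cr) = 1,446.80 Cr + 19.53% × 4,800.00 Cr = 2,384.24 Cr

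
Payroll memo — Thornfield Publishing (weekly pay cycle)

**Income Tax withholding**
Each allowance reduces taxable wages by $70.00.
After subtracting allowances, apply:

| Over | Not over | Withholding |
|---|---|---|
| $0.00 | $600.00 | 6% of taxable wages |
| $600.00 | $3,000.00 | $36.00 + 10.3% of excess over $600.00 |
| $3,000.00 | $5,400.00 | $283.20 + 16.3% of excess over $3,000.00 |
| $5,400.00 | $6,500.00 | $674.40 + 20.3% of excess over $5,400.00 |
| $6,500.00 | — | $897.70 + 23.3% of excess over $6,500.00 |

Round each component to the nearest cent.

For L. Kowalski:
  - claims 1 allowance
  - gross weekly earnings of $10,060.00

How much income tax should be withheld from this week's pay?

Income Tax: taxable = $10,060.00 − 1×$70.00 = $9,990.00
  $897.70 + 23.3% × ($9,990.00 − $6,500.00) = $897.70 + 23.3% × $3,490.00 = $1,710.87

$1,710.87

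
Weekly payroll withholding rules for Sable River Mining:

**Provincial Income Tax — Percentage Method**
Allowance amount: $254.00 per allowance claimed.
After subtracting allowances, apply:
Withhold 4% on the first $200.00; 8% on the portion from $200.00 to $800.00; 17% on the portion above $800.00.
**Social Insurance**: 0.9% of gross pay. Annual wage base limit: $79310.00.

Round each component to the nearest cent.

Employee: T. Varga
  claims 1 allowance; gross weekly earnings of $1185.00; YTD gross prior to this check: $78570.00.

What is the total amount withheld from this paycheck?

Provincial Income Tax: taxable = $1185.00 − 1×$254.00 = $931.00
  $56.00 + 17% × ($931.00 − $800.00) = $56.00 + 17% × $131.00 = $78.27
Social Insurance: cap $79310.00 − YTD $78570.00 = $740.00 subject; 0.9% × $740.00 = $6.66
Total: $78.27 + $6.66 = $84.93

$84.93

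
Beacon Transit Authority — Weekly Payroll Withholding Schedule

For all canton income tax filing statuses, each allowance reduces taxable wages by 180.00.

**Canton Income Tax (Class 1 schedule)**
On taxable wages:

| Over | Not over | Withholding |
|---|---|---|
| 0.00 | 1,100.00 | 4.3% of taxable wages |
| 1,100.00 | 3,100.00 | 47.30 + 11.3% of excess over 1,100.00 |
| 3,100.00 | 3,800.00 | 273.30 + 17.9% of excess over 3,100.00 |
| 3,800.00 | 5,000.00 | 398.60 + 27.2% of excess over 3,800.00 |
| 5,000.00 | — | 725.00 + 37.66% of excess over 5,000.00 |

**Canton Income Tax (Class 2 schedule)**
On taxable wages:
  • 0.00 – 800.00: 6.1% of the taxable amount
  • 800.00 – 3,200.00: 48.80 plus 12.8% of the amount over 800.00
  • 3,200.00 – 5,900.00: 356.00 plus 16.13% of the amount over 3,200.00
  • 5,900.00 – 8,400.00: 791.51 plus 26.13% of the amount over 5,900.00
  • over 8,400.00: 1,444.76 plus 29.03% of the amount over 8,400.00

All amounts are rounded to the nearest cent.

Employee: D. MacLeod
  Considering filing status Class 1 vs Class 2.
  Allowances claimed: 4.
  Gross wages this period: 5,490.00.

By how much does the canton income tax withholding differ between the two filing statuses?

53.20

Canton Income Tax (Class 1): taxable = 5,490.00 − 4×180.00 = 4,770.00
  398.60 + 27.2% × (4,770.00 − 3,800.00) = 398.60 + 27.2% × 970.00 = 662.44
Canton Income Tax (Class 2): taxable = 5,490.00 − 4×180.00 = 4,770.00
  356.00 + 16.13% × (4,770.00 − 3,200.00) = 356.00 + 16.13% × 1,570.00 = 609.24
Difference: |662.44 − 609.24| = 53.20 (higher under Class 1)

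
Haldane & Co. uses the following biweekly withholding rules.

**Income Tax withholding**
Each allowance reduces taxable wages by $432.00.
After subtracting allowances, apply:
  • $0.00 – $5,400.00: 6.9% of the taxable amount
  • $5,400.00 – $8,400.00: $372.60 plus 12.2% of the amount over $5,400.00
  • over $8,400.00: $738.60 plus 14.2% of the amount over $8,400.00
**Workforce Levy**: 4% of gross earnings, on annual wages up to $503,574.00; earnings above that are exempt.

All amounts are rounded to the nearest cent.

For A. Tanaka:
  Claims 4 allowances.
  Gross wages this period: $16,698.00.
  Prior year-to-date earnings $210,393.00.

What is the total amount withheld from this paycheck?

$2,339.46

Income Tax: taxable = $16,698.00 − 4×$432.00 = $14,970.00
  $738.60 + 14.2% × ($14,970.00 − $8,400.00) = $738.60 + 14.2% × $6,570.00 = $1,671.54
Workforce Levy: 4% × $16,698.00 = $667.92
Total: $1,671.54 + $667.92 = $2,339.46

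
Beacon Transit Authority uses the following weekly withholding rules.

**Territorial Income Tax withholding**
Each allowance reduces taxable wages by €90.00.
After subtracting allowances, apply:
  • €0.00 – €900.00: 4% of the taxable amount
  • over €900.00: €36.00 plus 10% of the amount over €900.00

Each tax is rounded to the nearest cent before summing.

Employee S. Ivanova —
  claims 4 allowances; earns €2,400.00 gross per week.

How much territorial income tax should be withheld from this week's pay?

€150.00

Territorial Income Tax: taxable = €2,400.00 − 4×€90.00 = €2,040.00
  €36.00 + 10% × (€2,040.00 − €900.00) = €36.00 + 10% × €1,140.00 = €150.00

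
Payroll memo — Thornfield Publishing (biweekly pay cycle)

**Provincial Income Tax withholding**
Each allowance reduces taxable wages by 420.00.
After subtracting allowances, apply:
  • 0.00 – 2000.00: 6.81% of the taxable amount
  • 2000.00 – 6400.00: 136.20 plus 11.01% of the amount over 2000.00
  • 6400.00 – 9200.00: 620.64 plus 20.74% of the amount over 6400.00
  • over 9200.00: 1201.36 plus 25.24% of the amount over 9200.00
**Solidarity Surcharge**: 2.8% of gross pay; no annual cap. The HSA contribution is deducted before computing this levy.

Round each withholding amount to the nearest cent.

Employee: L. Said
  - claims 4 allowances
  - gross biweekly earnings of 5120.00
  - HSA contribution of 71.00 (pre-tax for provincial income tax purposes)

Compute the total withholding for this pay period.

Provincial Income Tax: taxable = 5120.00 − 71.00 − 4×420.00 = 3369.00
  136.20 + 11.01% × (3369.00 − 2000.00) = 136.20 + 11.01% × 1369.00 = 286.93
Solidarity Surcharge: 2.8% × 5049.00 = 141.37
Total: 286.93 + 141.37 = 428.30

428.30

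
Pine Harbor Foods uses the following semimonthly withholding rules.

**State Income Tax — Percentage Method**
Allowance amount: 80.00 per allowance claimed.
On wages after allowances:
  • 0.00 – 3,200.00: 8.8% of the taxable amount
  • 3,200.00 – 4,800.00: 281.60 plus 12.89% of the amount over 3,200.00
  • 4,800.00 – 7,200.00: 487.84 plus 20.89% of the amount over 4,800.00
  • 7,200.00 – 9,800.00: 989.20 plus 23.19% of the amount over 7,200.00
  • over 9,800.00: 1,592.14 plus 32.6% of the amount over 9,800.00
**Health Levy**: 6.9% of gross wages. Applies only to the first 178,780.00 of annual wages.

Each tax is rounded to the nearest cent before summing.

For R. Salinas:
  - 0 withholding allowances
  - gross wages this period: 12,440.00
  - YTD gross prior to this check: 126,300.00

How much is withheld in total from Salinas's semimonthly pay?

3,311.14

State Income Tax: taxable = 12,440.00
  1,592.14 + 32.6% × (12,440.00 − 9,800.00) = 1,592.14 + 32.6% × 2,640.00 = 2,452.78
Health Levy: 6.9% × 12,440.00 = 858.36
Total: 2,452.78 + 858.36 = 3,311.14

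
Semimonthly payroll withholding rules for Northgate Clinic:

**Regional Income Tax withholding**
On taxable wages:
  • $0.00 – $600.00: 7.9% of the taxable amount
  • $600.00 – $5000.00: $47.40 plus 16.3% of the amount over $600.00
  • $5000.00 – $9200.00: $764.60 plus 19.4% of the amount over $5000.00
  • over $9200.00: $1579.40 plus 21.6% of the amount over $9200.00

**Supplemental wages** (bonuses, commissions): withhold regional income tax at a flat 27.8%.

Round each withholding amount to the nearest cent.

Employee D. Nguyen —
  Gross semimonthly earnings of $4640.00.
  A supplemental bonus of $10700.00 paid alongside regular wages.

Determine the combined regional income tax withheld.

Regional Income Tax: taxable = $4640.00
  $47.40 + 16.3% × ($4640.00 − $600.00) = $47.40 + 16.3% × $4040.00 = $705.92
Supplemental (27.8% flat on bonus): 27.8% × $10700.00 = $2974.60
Total regional income tax: $705.92 + $2974.60 = $3680.52

$3680.52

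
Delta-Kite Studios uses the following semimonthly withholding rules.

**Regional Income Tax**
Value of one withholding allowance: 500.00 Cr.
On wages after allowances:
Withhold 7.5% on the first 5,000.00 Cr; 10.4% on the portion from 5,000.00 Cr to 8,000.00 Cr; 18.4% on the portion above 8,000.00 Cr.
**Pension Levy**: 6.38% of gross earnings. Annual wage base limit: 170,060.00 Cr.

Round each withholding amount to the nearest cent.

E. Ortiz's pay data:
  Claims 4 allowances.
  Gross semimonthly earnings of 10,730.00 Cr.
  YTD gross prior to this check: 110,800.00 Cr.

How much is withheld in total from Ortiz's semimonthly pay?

1,505.89 Cr

Regional Income Tax: taxable = 10,730.00 Cr − 4×500.00 Cr = 8,730.00 Cr
  687.00 Cr + 18.4% × (8,730.00 Cr − 8,000.00 Cr) = 687.00 Cr + 18.4% × 730.00 Cr = 821.32 Cr
Pension Levy: 6.38% × 10,730.00 Cr = 684.57 Cr
Total: 821.32 Cr + 684.57 Cr = 1,505.89 Cr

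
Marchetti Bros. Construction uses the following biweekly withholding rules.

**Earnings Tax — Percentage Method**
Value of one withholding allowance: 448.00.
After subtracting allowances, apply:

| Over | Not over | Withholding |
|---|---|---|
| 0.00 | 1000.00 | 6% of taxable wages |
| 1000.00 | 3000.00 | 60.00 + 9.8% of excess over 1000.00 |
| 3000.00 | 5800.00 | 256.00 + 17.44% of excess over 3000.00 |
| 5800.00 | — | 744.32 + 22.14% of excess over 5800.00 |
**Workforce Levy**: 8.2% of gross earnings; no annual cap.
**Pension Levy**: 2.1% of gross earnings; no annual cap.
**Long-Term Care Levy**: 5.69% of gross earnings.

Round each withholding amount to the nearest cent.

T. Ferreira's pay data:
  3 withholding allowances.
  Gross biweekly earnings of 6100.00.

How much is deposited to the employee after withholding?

Earnings Tax: taxable = 6100.00 − 3×448.00 = 4756.00
  256.00 + 17.44% × (4756.00 − 3000.00) = 256.00 + 17.44% × 1756.00 = 562.25
Workforce Levy: 8.2% × 6100.00 = 500.20
Pension Levy: 2.1% × 6100.00 = 128.10
Long-Term Care Levy: 5.69% × 6100.00 = 347.09
Total withheld: 562.25 + 500.20 + 128.10 + 347.09 = 1537.64
Net pay: 6100.00 − 1537.64 = 4562.36

4562.36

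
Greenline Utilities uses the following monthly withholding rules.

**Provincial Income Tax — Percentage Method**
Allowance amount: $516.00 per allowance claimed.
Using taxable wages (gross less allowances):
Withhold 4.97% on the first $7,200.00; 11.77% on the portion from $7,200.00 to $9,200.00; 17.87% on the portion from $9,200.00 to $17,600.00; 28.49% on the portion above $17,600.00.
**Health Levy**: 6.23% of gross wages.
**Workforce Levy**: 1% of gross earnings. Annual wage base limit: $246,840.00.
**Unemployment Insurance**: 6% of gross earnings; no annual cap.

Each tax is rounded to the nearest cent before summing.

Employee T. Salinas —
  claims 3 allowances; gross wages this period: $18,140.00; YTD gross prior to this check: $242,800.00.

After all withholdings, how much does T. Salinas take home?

Provincial Income Tax: taxable = $18,140.00 − 3×$516.00 = $16,592.00
  $593.24 + 17.87% × ($16,592.00 − $9,200.00) = $593.24 + 17.87% × $7,392.00 = $1,914.19
Health Levy: 6.23% × $18,140.00 = $1,130.12
Workforce Levy: cap $246,840.00 − YTD $242,800.00 = $4,040.00 subject; 1% × $4,040.00 = $40.40
Unemployment Insurance: 6% × $18,140.00 = $1,088.40
Total withheld: $1,914.19 + $1,130.12 + $40.40 + $1,088.40 = $4,173.11
Net pay: $18,140.00 − $4,173.11 = $13,966.89

$13,966.89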